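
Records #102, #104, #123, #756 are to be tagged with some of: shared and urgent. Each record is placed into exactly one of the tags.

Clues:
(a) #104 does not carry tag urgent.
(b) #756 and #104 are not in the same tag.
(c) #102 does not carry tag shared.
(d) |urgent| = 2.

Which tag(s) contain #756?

From (a): #104 ∉ urgent.
From (c): #102 ∉ shared.
Only one tag left: #102 ∈ urgent.
Only one tag left: #104 ∈ shared.
(b): #756 ∉ shared.
Only one tag left: #756 ∈ urgent.
(d): urgent already has 2, so the rest are out.
Only one tag left: #123 ∈ shared.

#756: urgent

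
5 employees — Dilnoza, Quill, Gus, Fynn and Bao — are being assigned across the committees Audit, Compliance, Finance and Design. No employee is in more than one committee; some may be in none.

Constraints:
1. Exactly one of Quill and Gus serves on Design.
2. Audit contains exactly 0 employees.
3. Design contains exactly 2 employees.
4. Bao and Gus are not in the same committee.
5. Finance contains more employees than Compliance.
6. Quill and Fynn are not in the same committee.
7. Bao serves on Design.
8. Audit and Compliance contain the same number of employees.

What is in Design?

Design = {Bao, Quill}

From (7): Bao ∈ Design.
(2): Audit already has 0, so the rest are out.
(4): Gus ∉ Design.
(1) (exactly one): Quill ∈ Design.
(3): Design already has 2, so the rest are out.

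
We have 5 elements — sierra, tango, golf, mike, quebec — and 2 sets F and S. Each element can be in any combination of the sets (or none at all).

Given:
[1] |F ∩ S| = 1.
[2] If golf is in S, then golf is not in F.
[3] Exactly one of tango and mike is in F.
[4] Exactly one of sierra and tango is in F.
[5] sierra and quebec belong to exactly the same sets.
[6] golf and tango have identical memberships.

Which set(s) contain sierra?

sierra: F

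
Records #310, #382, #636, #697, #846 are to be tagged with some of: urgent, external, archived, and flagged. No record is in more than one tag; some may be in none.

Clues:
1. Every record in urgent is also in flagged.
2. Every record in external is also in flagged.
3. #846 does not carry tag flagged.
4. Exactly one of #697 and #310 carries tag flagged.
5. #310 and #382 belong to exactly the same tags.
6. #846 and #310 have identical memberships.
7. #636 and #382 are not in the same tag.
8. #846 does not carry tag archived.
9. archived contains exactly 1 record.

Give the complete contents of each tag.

From (3): #846 ∉ flagged.
From (8): #846 ∉ archived.
(1) contrapositive: #846 ∉ urgent.
(2) contrapositive: #846 ∉ external.
(6): #310 matches #846: #310 ∉ urgent.
(6): #310 matches #846: #310 ∉ external.
(6): #310 matches #846: #310 ∉ archived.
(6): #310 matches #846: #310 ∉ flagged.
(4) (exactly one): #697 ∈ flagged.
(5): #382 matches #310: #382 ∉ urgent.
(5): #382 matches #310: #382 ∉ external.
(9): only 1 candidates remain for archived, so all are in.

urgent = {}; external = {}; archived = {#636}; flagged = {#697}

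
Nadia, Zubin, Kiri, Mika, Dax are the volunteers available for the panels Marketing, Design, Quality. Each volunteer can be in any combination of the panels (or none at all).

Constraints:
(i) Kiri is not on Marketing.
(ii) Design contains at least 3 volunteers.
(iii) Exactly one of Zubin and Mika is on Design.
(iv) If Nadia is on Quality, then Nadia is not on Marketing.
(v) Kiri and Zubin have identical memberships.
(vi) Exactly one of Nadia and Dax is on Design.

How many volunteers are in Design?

3

From (i): Kiri ∉ Marketing.
(v): Zubin matches Kiri: Zubin ∉ Marketing.
Suppose Zubin ∉ Design: no assignment then satisfies all the clues, so Zubin ∈ Design.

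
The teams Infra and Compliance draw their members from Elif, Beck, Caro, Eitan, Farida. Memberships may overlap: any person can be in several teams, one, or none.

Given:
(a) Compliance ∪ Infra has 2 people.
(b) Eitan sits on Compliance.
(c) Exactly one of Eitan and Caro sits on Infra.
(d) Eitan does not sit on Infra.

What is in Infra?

Infra = {Caro}

From (b): Eitan ∈ Compliance.
From (d): Eitan ∉ Infra.
(c) (exactly one): Caro ∈ Infra.
Suppose Elif ∈ Infra: no assignment then satisfies all the clues, so Elif ∉ Infra.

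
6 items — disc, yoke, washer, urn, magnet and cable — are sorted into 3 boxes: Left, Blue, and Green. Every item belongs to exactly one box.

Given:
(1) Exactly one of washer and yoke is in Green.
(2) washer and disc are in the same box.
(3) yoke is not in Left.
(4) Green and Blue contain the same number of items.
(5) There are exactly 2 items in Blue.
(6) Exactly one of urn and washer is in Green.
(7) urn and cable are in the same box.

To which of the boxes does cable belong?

cable: Left

From (3): yoke ∉ Left.
Suppose cable ∉ Left: no assignment then satisfies all the clues, so cable ∈ Left.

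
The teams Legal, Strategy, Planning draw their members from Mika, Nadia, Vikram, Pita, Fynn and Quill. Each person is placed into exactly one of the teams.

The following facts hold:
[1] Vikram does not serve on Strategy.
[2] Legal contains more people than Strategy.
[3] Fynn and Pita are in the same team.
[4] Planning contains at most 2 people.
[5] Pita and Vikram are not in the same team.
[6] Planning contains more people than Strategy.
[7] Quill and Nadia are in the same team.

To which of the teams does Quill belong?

From (1): Vikram ∉ Strategy.
Suppose Quill ∉ Legal: no assignment then satisfies all the clues, so Quill ∈ Legal.

Quill: Legal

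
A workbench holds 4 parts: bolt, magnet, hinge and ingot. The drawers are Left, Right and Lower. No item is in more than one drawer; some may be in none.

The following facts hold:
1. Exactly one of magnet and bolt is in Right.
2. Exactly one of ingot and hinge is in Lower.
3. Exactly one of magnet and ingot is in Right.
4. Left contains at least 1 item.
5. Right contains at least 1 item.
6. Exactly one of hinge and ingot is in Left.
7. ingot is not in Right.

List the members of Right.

From (7): ingot ∉ Right.
(3) (exactly one): magnet ∈ Right.
(1) (exactly one): bolt ∉ Right.
Suppose hinge ∈ Right: no assignment then satisfies all the clues, so hinge ∉ Right.

Right = {magnet}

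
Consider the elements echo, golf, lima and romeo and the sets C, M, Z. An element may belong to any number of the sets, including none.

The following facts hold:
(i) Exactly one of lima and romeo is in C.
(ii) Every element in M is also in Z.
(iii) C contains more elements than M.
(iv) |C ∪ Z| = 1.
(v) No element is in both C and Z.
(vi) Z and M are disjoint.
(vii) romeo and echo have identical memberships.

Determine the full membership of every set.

C = {lima}; M = {}; Z = {}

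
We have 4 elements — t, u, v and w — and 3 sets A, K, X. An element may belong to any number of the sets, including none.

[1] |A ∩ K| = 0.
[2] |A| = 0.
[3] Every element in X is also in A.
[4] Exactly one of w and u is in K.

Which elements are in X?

(2): A already has 0, so the rest are out.
(3) contrapositive: t ∉ X.
(3) contrapositive: u ∉ X.
(3) contrapositive: v ∉ X.
(3) contrapositive: w ∉ X.

X = {}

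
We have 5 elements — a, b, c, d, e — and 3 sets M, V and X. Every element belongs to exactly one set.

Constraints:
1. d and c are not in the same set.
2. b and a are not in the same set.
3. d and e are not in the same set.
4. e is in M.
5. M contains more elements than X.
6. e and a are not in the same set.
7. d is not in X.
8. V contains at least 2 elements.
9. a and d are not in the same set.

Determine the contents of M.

From (4): e ∈ M.
From (7): d ∉ X.
(3): d ∉ M.
(6): a ∉ M.
Only one set left: d ∈ V.
(1): c ∉ V.
(9): a ∉ V.
Only one set left: a ∈ X.
(2): b ∉ X.
(8): only 2 candidates remain for V, so all are in.
Suppose c ∉ M: no assignment then satisfies all the clues, so c ∈ M.

M = {c, e}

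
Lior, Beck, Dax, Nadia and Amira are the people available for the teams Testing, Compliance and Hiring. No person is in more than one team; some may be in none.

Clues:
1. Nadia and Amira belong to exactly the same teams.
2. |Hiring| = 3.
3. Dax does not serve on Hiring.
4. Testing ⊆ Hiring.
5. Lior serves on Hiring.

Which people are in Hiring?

Hiring = {Amira, Lior, Nadia}

From (3): Dax ∉ Hiring.
From (5): Lior ∈ Hiring.
(4) contrapositive: Dax ∉ Testing.
Suppose Beck ∈ Hiring: no assignment then satisfies all the clues, so Beck ∉ Hiring.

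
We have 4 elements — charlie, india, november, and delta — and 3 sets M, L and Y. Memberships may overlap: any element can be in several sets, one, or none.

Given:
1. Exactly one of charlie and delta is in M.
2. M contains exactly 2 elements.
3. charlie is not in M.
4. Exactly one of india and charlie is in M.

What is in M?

From (3): charlie ∉ M.
(1) (exactly one): delta ∈ M.
(4) (exactly one): india ∈ M.
(2): M already has 2, so the rest are out.

M = {delta, india}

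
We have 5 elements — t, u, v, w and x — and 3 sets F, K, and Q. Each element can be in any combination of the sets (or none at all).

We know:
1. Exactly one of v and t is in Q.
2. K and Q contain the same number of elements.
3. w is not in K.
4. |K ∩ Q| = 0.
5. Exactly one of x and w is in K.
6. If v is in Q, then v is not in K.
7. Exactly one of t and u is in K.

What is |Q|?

2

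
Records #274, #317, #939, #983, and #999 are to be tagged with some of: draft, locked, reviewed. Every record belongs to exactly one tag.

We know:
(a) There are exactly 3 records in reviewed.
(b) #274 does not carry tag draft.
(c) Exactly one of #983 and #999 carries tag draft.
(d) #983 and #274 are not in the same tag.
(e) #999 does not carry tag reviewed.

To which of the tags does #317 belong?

From (b): #274 ∉ draft.
From (e): #999 ∉ reviewed.
Suppose #317 ∈ draft: no assignment then satisfies all the clues, so #317 ∉ draft.

#317: reviewed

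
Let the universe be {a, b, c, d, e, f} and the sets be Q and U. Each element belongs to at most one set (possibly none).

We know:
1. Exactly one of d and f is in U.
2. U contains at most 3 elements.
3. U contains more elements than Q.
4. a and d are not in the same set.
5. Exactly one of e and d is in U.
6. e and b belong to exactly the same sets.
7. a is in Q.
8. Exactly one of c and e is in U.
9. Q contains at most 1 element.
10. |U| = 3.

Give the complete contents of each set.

Q = {a}; U = {b, e, f}

From (7): a ∈ Q.
(4): d ∉ Q.
(9): Q already has 1, so the rest are out.
Suppose b ∉ U: no assignment then satisfies all the clues, so b ∈ U.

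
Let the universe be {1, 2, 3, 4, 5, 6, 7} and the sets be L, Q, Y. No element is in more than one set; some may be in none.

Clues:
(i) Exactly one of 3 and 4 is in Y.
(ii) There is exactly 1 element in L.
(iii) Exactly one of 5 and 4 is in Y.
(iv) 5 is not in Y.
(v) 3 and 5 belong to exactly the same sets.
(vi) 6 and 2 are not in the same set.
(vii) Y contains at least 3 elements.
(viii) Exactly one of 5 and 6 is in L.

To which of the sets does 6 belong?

From (iv): 5 ∉ Y.
(iii) (exactly one): 4 ∈ Y.
(v): 3 matches 5: 3 ∉ Y.
Suppose 6 ∉ L: no assignment then satisfies all the clues, so 6 ∈ L.

6: L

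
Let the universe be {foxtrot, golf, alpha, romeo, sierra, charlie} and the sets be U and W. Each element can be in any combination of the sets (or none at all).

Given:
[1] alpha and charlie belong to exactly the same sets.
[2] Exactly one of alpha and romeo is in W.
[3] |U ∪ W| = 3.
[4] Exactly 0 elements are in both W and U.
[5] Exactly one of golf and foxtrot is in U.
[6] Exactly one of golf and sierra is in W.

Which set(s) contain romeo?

romeo: W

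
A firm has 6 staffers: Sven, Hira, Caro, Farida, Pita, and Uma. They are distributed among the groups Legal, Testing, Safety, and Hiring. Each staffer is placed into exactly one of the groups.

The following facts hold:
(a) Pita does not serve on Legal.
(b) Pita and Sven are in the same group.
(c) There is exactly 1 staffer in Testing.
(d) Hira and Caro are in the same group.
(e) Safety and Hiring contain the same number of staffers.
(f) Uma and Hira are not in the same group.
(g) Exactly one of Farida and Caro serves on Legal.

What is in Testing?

Testing = {Uma}

From (a): Pita ∉ Legal.
(b): Sven matches Pita: Sven ∉ Legal.
Suppose Sven ∈ Testing: no assignment then satisfies all the clues, so Sven ∉ Testing.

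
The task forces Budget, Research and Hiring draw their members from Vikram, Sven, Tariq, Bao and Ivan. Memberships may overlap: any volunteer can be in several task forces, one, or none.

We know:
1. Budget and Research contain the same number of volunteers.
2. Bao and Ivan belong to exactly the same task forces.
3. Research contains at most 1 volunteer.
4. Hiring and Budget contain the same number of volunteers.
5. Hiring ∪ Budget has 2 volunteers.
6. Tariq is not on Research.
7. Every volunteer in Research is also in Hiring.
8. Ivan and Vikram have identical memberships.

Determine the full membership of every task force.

Budget = {Tariq}; Research = {Sven}; Hiring = {Sven}

From (6): Tariq ∉ Research.
Suppose Vikram ∈ Budget: no assignment then satisfies all the clues, so Vikram ∉ Budget.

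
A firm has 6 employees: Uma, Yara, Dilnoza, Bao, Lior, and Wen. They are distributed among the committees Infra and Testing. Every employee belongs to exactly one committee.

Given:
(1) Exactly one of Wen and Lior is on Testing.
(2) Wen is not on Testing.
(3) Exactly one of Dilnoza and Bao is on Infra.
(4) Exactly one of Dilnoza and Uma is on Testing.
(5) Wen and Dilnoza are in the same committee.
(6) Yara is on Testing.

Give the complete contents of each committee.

Infra = {Dilnoza, Wen}; Testing = {Bao, Lior, Uma, Yara}

From (2): Wen ∉ Testing.
From (6): Yara ∈ Testing.
(1) (exactly one): Lior ∈ Testing.
(5): Dilnoza matches Wen: Dilnoza ∉ Testing.
Only one committee left: Dilnoza ∈ Infra.
Only one committee left: Wen ∈ Infra.
(3) (exactly one): Bao ∉ Infra.
(4) (exactly one): Uma ∈ Testing.
Only one committee left: Bao ∈ Testing.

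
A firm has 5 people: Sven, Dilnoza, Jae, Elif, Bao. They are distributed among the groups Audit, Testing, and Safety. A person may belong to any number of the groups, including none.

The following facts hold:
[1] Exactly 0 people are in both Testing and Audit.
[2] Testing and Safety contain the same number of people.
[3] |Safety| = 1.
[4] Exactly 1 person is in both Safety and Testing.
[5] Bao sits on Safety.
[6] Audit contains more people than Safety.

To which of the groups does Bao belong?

Bao: Safety, Testing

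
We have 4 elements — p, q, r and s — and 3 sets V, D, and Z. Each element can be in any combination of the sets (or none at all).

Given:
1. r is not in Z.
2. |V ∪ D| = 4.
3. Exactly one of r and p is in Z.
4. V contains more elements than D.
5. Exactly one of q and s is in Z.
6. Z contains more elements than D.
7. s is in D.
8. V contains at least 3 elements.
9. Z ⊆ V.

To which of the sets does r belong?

r: V

From (1): r ∉ Z.
From (7): s ∈ D.
(3) (exactly one): p ∈ Z.
(9) with p ∈ Z: p ∈ V.
Suppose r ∉ V: no assignment then satisfies all the clues, so r ∈ V.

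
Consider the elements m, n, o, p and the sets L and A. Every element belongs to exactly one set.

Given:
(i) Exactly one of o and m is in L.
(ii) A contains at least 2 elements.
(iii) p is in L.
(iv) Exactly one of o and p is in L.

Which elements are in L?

From (iii): p ∈ L.
(iv) (exactly one): o ∉ L.
Only one set left: o ∈ A.
(i) (exactly one): m ∈ L.
(ii): only 2 candidates remain for A, so all are in.

L = {m, p}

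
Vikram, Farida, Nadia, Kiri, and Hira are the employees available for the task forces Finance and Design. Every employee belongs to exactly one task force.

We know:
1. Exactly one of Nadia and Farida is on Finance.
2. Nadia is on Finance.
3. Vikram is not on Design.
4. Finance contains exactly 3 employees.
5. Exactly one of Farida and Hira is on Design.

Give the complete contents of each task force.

Finance = {Hira, Nadia, Vikram}; Design = {Farida, Kiri}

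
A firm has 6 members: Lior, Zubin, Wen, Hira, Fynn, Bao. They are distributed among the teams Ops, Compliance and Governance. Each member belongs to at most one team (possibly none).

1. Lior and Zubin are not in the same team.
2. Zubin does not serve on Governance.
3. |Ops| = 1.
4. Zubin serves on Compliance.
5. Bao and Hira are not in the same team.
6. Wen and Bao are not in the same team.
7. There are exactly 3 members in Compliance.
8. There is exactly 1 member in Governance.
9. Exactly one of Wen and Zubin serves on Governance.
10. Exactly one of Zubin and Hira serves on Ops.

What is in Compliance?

From (2): Zubin ∉ Governance.
From (4): Zubin ∈ Compliance.
(1): Lior ∉ Compliance.
(9) (exactly one): Wen ∈ Governance.
(10) (exactly one): Hira ∈ Ops.
(3): Ops already has 1, so the rest are out.
(6): Bao ∉ Governance.
(7): only 3 candidates remain for Compliance, so all are in.
(8): Governance already has 1, so the rest are out.

Compliance = {Bao, Fynn, Zubin}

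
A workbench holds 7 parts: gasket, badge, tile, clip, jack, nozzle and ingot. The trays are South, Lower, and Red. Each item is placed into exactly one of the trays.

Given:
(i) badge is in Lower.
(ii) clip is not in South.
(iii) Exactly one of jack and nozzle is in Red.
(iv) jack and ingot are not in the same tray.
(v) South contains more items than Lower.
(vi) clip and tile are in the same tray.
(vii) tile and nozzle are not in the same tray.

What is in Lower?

Lower = {badge}

From (i): badge ∈ Lower.
From (ii): clip ∉ South.
(vi): tile matches clip: tile ∉ South.
Suppose gasket ∈ Lower: no assignment then satisfies all the clues, so gasket ∉ Lower.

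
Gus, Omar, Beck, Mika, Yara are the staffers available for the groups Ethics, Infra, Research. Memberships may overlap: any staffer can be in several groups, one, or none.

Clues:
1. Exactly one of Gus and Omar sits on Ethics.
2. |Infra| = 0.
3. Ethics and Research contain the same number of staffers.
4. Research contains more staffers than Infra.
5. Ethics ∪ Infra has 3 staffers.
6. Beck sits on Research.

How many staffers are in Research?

3

From (6): Beck ∈ Research.
(2): Infra already has 0, so the rest are out.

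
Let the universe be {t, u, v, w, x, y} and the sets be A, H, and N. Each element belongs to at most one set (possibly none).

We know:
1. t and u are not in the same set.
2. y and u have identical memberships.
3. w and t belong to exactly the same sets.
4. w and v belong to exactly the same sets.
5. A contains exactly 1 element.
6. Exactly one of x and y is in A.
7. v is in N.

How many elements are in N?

3

From (7): v ∈ N.
(4): w matches v: w ∉ A.
(4): w matches v: w ∉ H.
(4): w matches v: w ∈ N.
(3): t matches w: t ∉ A.
(3): t matches w: t ∉ H.
(3): t matches w: t ∈ N.
(1): u ∉ N.
(2): y matches u: y ∉ N.
Suppose u ∈ A: no assignment then satisfies all the clues, so u ∉ A.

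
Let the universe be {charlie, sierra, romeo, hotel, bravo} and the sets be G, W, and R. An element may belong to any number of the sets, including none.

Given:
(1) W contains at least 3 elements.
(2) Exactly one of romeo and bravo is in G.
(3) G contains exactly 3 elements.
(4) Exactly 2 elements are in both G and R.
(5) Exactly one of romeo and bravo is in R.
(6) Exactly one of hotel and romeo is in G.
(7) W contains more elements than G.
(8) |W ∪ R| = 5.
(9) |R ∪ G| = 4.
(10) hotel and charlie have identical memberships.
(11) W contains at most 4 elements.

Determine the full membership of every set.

G = {bravo, charlie, hotel}; W = {bravo, charlie, hotel, sierra}; R = {charlie, hotel, romeo}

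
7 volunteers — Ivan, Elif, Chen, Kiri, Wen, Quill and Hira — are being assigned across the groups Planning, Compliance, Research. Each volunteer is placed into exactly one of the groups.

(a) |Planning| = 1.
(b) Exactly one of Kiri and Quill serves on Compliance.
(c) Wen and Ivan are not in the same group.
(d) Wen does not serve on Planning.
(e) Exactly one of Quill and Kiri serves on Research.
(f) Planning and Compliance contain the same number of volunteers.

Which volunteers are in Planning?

Planning = {Ivan}

From (d): Wen ∉ Planning.
Suppose Ivan ∉ Planning: no assignment then satisfies all the clues, so Ivan ∈ Planning.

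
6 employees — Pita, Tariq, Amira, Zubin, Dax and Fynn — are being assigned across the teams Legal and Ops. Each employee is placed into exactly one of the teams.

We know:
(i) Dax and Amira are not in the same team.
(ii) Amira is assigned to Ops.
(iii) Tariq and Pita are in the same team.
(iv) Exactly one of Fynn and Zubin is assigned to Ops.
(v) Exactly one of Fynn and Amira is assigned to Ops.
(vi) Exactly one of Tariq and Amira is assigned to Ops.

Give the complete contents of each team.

Legal = {Dax, Fynn, Pita, Tariq}; Ops = {Amira, Zubin}

From (ii): Amira ∈ Ops.
(i): Dax ∉ Ops.
(v) (exactly one): Fynn ∉ Ops.
(vi) (exactly one): Tariq ∉ Ops.
Only one team left: Tariq ∈ Legal.
Only one team left: Dax ∈ Legal.
Only one team left: Fynn ∈ Legal.
(iii): Pita matches Tariq: Pita ∈ Legal.
(iv) (exactly one): Zubin ∈ Ops.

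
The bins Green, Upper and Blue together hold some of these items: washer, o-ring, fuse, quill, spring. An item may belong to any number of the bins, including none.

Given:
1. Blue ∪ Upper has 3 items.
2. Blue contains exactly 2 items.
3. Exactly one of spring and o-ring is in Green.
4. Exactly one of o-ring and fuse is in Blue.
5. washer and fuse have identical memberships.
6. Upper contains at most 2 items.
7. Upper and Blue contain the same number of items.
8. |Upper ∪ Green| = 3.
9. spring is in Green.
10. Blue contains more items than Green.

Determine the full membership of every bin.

From (9): spring ∈ Green.
(3) (exactly one): o-ring ∉ Green.
Suppose washer ∈ Green: no assignment then satisfies all the clues, so washer ∉ Green.

Green = {spring}; Upper = {o-ring, quill}; Blue = {o-ring, spring}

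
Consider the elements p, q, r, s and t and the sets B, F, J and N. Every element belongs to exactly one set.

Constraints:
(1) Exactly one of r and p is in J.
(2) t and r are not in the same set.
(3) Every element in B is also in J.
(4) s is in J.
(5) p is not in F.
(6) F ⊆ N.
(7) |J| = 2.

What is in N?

N = {p, q, t}

From (4): s ∈ J.
From (5): p ∉ F.
Suppose p ∉ N: no assignment then satisfies all the clues, so p ∈ N.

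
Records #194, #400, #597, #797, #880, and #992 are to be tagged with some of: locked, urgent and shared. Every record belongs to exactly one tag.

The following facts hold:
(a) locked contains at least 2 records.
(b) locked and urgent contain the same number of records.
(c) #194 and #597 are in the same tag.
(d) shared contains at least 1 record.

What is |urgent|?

2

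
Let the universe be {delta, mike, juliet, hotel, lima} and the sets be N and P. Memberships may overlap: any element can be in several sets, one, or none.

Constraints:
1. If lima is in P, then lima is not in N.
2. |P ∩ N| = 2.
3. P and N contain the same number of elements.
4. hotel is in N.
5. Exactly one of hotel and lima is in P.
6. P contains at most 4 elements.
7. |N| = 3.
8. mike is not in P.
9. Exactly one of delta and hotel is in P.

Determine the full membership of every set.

N = {delta, hotel, juliet}; P = {delta, juliet, lima}

From (4): hotel ∈ N.
From (8): mike ∉ P.
Suppose delta ∉ N: no assignment then satisfies all the clues, so delta ∈ N.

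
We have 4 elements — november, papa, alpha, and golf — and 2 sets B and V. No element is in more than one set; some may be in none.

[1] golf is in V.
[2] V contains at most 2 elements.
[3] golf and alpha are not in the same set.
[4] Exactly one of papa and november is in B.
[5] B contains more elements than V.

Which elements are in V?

V = {golf}

From (1): golf ∈ V.
(3): alpha ∉ V.
Suppose november ∈ V: no assignment then satisfies all the clues, so november ∉ V.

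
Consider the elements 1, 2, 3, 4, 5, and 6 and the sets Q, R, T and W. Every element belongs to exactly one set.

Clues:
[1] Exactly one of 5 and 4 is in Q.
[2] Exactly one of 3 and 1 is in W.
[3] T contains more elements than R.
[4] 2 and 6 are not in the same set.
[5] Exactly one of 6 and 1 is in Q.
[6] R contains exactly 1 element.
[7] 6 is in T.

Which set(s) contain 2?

2: R

From (7): 6 ∈ T.
(4): 2 ∉ T.
(5) (exactly one): 1 ∈ Q.
(2) (exactly one): 3 ∈ W.
Suppose 2 ∈ Q: no assignment then satisfies all the clues, so 2 ∉ Q.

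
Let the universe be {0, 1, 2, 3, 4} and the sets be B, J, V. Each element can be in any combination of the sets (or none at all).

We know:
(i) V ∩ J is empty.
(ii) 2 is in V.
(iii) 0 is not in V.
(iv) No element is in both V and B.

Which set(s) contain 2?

From (ii): 2 ∈ V.
From (iii): 0 ∉ V.
(i) (disjoint): 2 ∉ J.
(iv) (disjoint): 2 ∉ B.

2: V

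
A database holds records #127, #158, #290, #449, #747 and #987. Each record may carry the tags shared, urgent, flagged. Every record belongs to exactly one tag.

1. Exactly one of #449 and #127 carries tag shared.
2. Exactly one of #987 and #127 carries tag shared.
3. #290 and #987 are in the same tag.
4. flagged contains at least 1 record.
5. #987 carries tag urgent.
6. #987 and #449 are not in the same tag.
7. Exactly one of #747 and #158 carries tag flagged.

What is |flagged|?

2

From (5): #987 ∈ urgent.
(2) (exactly one): #127 ∈ shared.
(3): #290 matches #987: #290 ∉ shared.
(3): #290 matches #987: #290 ∈ urgent.
(6): #449 ∉ urgent.
(1) (exactly one): #449 ∉ shared.
Only one tag left: #449 ∈ flagged.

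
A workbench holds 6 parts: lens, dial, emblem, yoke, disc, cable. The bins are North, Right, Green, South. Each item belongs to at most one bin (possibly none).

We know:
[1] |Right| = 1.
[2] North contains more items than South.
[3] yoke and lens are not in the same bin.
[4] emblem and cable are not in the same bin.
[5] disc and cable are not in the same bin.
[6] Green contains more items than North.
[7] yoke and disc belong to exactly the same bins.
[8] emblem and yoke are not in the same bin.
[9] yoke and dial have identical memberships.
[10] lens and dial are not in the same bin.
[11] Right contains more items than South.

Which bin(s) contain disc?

disc: Green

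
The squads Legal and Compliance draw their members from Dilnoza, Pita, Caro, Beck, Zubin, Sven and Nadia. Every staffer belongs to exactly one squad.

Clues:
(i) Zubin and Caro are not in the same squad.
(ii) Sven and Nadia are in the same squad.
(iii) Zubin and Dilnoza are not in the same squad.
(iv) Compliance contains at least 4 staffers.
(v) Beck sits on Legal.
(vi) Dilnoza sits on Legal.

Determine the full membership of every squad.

Legal = {Beck, Caro, Dilnoza}; Compliance = {Nadia, Pita, Sven, Zubin}

From (v): Beck ∈ Legal.
From (vi): Dilnoza ∈ Legal.
(iii): Zubin ∉ Legal.
Only one squad left: Zubin ∈ Compliance.
(i): Caro ∉ Compliance.
(iv): only 4 candidates remain for Compliance, so all are in.
Only one squad left: Caro ∈ Legal.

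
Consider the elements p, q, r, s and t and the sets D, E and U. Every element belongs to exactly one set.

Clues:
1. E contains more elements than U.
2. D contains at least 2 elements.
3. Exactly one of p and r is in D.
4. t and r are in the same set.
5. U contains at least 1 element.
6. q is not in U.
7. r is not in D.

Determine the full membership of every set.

D = {p, q}; E = {r, t}; U = {s}

From (6): q ∉ U.
From (7): r ∉ D.
(3) (exactly one): p ∈ D.
(4): t matches r: t ∉ D.
Suppose q ∉ D: no assignment then satisfies all the clues, so q ∈ D.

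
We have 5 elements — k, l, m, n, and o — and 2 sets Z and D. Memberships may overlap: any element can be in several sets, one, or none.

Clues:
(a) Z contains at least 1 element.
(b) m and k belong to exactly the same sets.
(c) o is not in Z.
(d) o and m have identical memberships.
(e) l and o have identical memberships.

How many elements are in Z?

From (c): o ∉ Z.
(d): m matches o: m ∉ Z.
(e): l matches o: l ∉ Z.
(b): k matches m: k ∉ Z.
(a): only 1 candidates remain for Z, so all are in.

1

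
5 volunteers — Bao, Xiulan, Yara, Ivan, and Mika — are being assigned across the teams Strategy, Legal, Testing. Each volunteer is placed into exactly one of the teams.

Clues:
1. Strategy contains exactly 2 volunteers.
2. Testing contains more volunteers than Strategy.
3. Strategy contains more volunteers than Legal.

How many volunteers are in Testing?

3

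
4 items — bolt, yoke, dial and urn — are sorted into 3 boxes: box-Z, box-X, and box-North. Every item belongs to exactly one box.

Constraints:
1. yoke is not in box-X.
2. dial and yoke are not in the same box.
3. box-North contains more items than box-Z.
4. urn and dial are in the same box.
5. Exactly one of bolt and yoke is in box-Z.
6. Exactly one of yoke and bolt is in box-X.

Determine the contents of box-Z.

From (1): yoke ∉ box-X.
(6) (exactly one): bolt ∈ box-X.
(5) (exactly one): yoke ∈ box-Z.
(2): dial ∉ box-Z.
(4): urn matches dial: urn ∉ box-Z.

box-Z = {yoke}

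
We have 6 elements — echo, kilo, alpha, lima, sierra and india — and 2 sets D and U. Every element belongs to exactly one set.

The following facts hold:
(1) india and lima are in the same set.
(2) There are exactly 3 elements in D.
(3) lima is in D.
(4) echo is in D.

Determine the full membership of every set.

From (3): lima ∈ D.
From (4): echo ∈ D.
(1): india matches lima: india ∈ D.
(2): D already has 3, so the rest are out.
Only one set left: kilo ∈ U.
Only one set left: alpha ∈ U.
Only one set left: sierra ∈ U.

D = {echo, india, lima}; U = {alpha, kilo, sierra}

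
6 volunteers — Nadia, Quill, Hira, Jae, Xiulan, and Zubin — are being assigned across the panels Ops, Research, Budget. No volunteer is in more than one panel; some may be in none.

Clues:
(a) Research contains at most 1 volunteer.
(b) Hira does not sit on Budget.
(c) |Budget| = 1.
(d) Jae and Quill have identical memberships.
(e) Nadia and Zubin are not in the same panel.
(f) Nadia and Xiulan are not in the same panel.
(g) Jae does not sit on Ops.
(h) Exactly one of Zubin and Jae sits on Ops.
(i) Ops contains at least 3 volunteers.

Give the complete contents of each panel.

Ops = {Hira, Xiulan, Zubin}; Research = {}; Budget = {Nadia}

From (b): Hira ∉ Budget.
From (g): Jae ∉ Ops.
(d): Quill matches Jae: Quill ∉ Ops.
(h) (exactly one): Zubin ∈ Ops.
(e): Nadia ∉ Ops.
(i): only 3 candidates remain for Ops, so all are in.
Suppose Nadia ∈ Research: no assignment then satisfies all the clues, so Nadia ∉ Research.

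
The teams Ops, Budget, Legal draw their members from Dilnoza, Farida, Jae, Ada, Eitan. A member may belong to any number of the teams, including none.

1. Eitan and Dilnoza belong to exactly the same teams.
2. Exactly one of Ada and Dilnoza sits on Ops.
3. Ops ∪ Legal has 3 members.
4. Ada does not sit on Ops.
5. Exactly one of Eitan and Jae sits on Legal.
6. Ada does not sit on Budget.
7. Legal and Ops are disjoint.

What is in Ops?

Ops = {Dilnoza, Eitan}

From (4): Ada ∉ Ops.
From (6): Ada ∉ Budget.
(2) (exactly one): Dilnoza ∈ Ops.
(7) (disjoint): Dilnoza ∉ Legal.
(1): Eitan matches Dilnoza: Eitan ∈ Ops.
(1): Eitan matches Dilnoza: Eitan ∉ Legal.
(5) (exactly one): Jae ∈ Legal.
(7) (disjoint): Jae ∉ Ops.
Suppose Farida ∈ Ops: no assignment then satisfies all the clues, so Farida ∉ Ops.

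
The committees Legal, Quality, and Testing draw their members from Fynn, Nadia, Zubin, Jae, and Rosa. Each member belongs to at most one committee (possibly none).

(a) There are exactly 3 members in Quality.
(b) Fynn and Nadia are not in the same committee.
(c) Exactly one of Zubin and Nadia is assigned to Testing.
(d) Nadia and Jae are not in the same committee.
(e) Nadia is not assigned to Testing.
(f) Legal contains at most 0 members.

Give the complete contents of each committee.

Legal = {}; Quality = {Fynn, Jae, Rosa}; Testing = {Zubin}

From (e): Nadia ∉ Testing.
(c) (exactly one): Zubin ∈ Testing.
(f): Legal already has 0, so the rest are out.
Suppose Fynn ∉ Quality: no assignment then satisfies all the clues, so Fynn ∈ Quality.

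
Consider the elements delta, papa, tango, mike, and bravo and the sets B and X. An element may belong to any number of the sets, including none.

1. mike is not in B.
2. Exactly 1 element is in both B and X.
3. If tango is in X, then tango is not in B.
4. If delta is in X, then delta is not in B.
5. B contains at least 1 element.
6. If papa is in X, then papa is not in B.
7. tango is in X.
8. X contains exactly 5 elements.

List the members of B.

B = {bravo}

From (1): mike ∉ B.
From (7): tango ∈ X.
(3): tango ∉ B.
(8): only 5 candidates remain for X, so all are in.
(4): delta ∉ B.
(6): papa ∉ B.
(5): only 1 candidates remain for B, so all are in.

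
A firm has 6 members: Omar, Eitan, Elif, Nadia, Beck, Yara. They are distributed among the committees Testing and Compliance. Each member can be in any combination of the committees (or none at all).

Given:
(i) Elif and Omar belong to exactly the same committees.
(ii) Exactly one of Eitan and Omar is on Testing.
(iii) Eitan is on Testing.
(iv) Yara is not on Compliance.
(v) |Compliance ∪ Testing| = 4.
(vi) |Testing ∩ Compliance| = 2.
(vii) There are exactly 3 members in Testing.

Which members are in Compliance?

Compliance = {Beck, Eitan, Nadia}

From (iii): Eitan ∈ Testing.
From (iv): Yara ∉ Compliance.
(ii) (exactly one): Omar ∉ Testing.
(i): Elif matches Omar: Elif ∉ Testing.
Suppose Omar ∈ Compliance: no assignment then satisfies all the clues, so Omar ∉ Compliance.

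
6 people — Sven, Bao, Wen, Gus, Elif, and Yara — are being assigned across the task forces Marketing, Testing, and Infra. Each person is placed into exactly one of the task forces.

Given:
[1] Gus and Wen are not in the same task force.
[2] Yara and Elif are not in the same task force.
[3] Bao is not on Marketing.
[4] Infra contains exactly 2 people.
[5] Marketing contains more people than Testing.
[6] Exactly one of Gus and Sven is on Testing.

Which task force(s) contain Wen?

From (3): Bao ∉ Marketing.
Suppose Wen ∉ Marketing: no assignment then satisfies all the clues, so Wen ∈ Marketing.

Wen: Marketing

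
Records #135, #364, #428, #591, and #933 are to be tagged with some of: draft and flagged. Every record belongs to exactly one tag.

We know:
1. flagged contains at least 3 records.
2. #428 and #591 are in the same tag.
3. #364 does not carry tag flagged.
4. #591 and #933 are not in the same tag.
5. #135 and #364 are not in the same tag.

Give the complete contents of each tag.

draft = {#364, #933}; flagged = {#135, #428, #591}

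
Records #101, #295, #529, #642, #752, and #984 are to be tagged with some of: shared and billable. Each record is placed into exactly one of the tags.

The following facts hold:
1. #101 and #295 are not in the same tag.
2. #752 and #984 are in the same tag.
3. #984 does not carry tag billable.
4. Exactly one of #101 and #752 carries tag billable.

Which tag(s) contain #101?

From (3): #984 ∉ billable.
(2): #752 matches #984: #752 ∉ billable.
(4) (exactly one): #101 ∈ billable.
Only one tag left: #752 ∈ shared.
Only one tag left: #984 ∈ shared.
(1): #295 ∉ billable.
Only one tag left: #295 ∈ shared.

#101: billable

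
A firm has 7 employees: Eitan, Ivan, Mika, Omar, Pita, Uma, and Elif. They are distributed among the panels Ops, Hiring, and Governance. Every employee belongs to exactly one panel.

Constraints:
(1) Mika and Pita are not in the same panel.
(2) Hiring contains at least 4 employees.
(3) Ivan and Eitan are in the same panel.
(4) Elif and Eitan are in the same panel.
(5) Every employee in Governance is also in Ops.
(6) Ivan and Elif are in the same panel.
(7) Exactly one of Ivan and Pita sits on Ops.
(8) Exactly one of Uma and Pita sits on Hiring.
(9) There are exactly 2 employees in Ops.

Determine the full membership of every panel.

Ops = {Omar, Pita}; Hiring = {Eitan, Elif, Ivan, Mika, Uma}; Governance = {}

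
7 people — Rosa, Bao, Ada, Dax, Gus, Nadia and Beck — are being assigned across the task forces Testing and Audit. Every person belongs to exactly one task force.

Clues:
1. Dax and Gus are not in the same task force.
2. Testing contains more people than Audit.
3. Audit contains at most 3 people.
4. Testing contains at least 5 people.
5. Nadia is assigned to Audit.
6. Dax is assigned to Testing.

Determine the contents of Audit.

From (5): Nadia ∈ Audit.
From (6): Dax ∈ Testing.
(1): Gus ∉ Testing.
(4): only 5 candidates remain for Testing, so all are in.
Only one task force left: Gus ∈ Audit.

Audit = {Gus, Nadia}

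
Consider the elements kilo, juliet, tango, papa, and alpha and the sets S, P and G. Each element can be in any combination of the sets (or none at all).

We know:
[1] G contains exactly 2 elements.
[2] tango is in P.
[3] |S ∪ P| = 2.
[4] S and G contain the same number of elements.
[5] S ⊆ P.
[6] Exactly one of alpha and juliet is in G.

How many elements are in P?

2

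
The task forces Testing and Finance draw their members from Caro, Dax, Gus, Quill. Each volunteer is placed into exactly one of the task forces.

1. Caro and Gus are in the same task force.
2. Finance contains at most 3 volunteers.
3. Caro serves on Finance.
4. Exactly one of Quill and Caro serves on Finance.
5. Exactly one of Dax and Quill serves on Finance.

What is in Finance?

Finance = {Caro, Dax, Gus}

From (3): Caro ∈ Finance.
(1): Gus matches Caro: Gus ∉ Testing.
(1): Gus matches Caro: Gus ∈ Finance.
(4) (exactly one): Quill ∉ Finance.
(5) (exactly one): Dax ∈ Finance.
Only one task force left: Quill ∈ Testing.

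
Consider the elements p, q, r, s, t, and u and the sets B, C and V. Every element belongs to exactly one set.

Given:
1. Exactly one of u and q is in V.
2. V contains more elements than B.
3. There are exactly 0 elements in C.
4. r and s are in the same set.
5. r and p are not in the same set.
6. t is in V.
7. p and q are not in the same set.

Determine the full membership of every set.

B = {p, u}; C = {}; V = {q, r, s, t}

From (6): t ∈ V.
(3): C already has 0, so the rest are out.
Suppose p ∉ B: no assignment then satisfies all the clues, so p ∈ B.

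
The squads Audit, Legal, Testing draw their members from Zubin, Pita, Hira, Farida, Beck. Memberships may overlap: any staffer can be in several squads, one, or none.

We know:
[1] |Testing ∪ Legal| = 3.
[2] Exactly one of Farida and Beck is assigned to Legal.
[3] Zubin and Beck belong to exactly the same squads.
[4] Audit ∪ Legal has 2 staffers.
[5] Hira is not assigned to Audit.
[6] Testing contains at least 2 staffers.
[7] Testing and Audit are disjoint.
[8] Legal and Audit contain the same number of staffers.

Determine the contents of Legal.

Legal = {Farida}

From (5): Hira ∉ Audit.
Suppose Zubin ∈ Legal: no assignment then satisfies all the clues, so Zubin ∉ Legal.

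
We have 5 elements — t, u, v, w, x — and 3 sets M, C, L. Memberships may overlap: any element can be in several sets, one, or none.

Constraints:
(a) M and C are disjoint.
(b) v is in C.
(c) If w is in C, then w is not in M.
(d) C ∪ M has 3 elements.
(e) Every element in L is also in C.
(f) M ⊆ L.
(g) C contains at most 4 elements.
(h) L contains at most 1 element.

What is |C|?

3

From (b): v ∈ C.
(a) (disjoint): v ∉ M.
Suppose t ∈ M: no assignment then satisfies all the clues, so t ∉ M.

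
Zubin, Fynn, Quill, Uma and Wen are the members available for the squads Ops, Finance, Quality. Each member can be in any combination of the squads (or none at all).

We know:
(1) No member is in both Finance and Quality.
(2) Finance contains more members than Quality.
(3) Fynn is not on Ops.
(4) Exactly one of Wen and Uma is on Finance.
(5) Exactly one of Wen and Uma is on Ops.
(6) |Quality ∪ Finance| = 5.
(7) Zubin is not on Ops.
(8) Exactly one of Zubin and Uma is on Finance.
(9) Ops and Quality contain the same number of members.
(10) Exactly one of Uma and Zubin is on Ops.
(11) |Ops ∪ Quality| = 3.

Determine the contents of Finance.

Finance = {Quill, Wen, Zubin}

From (3): Fynn ∉ Ops.
From (7): Zubin ∉ Ops.
(10) (exactly one): Uma ∈ Ops.
(5) (exactly one): Wen ∉ Ops.
Suppose Zubin ∉ Finance: no assignment then satisfies all the clues, so Zubin ∈ Finance.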